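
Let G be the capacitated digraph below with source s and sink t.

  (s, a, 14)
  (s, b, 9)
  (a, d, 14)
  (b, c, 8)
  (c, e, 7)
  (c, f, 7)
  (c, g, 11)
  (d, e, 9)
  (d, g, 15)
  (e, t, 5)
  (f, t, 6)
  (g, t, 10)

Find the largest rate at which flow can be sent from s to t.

21

Augment s→a→d→e→t: bottleneck 5, flow now 5.
Augment s→a→d→g→t: bottleneck 9, flow now 14.
Augment s→b→c→f→t: bottleneck 6, flow now 20.
Augment s→b→c→g→t: bottleneck 1, flow now 21.
No augmenting path remains; maximum flow = 21.
In the residual graph, reachable from s: {s, a, b, c, d, e, f, g}.
Min-cut edges: e→t (5), f→t (6), g→t (10); capacity 5 + 6 + 10 = 21.
This cut is saturated, so no flow can exceed 21.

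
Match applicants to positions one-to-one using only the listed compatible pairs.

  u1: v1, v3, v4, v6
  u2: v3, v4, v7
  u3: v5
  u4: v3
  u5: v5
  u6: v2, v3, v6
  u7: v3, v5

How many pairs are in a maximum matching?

5

Unit-capacity flow: source→left, listed edges, right→sink; max matching = max flow.
Augmenting path u1→v1 (+1); matched 1.
Augmenting path u2→v3 (+1); matched 2.
Augmenting path u3→v5 (+1); matched 3.
Augmenting path u6→v2 (+1); matched 4.
Augmenting path u4→v3→u2→v4 (+1); matched 5.
No augmenting path remains; maximum matching = 5.
König certificate: {u1, u2, u6, v3, v5} is a vertex cover of size 5 (every listed pair touches it), so no matching can be larger.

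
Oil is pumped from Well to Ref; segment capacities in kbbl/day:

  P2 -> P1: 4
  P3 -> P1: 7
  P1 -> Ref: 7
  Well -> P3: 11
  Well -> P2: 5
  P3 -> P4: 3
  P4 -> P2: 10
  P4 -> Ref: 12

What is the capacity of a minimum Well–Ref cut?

10

Augment Well→P2→P1→Ref: bottleneck 4, flow now 4.
Augment Well→P3→P1→Ref: bottleneck 3, flow now 7.
Augment Well→P3→P4→Ref: bottleneck 3, flow now 10.
No augmenting path remains; maximum flow = 10.
By max-flow min-cut, the minimum cut capacity equals the max flow.
In the residual graph, reachable from Well: {Well, P2, P3, P1}.
Min-cut edges: P3→P4 (3), P1→Ref (7); capacity 3 + 7 = 10.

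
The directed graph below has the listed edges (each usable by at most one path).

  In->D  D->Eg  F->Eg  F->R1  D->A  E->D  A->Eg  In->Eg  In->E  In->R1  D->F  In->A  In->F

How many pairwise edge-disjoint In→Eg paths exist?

4

Assign every edge capacity 1; by Menger, the answer equals the max flow.
Path In→Eg (+1); total 1.
Path In→D→Eg (+1); total 2.
Path In→A→Eg (+1); total 3.
Path In→F→Eg (+1); total 4.
No residual In→Eg path; max flow = 4.
Certifying cut of size 4: {A→Eg, D→Eg, F→Eg, In→Eg}.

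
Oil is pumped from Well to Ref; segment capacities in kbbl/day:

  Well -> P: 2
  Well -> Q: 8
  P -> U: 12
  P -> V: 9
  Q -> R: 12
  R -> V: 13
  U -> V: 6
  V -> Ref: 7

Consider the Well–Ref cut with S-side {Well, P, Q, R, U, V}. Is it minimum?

Yes — it is a minimum cut (capacity 7).

Given cut capacity: 7 = 7.
Augment Well→P→V→Ref: bottleneck 2, flow now 2.
Augment Well→Q→R→V→Ref: bottleneck 5, flow now 7.
No augmenting path remains; maximum flow = 7.
Cut capacity 7 equals the max flow, so it is a minimum cut.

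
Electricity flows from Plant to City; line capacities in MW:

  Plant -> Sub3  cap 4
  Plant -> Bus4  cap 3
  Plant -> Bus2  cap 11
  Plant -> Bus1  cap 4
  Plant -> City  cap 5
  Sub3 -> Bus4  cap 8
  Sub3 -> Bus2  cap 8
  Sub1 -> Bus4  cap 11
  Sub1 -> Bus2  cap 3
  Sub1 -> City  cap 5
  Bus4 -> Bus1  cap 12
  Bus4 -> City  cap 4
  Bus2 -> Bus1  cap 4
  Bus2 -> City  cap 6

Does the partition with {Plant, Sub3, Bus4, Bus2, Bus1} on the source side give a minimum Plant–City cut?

Yes — it is a minimum cut (capacity 15).

Given cut capacity: 5 + 4 + 6 = 15.
Augment Plant→City: bottleneck 5, flow now 5.
Augment Plant→Bus4→City: bottleneck 3, flow now 8.
Augment Plant→Bus2→City: bottleneck 6, flow now 14.
Augment Plant→Sub3→Bus4→City: bottleneck 1, flow now 15.
No augmenting path remains; maximum flow = 15.
Cut capacity 15 equals the max flow, so it is a minimum cut.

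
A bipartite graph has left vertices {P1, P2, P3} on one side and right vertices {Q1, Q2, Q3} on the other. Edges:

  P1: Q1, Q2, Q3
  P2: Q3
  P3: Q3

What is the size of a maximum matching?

Unit-capacity flow: source→left, listed edges, right→sink; max matching = max flow.
Augmenting path P1→Q1 (+1); matched 1.
Augmenting path P2→Q3 (+1); matched 2.
No augmenting path remains; maximum matching = 2.
König certificate: {P1, Q3} is a vertex cover of size 2 (every listed pair touches it), so no matching can be larger.

2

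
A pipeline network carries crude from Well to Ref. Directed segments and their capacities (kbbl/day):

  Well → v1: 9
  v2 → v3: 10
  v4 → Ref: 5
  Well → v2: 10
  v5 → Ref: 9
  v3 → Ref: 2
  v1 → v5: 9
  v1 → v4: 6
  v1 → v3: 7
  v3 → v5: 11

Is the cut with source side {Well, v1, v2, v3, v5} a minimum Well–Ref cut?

Given cut capacity: 6 + 2 + 9 = 17.
Augment Well→v1→v3→Ref: bottleneck 2, flow now 2.
Augment Well→v1→v4→Ref: bottleneck 5, flow now 7.
Augment Well→v1→v5→Ref: bottleneck 2, flow now 9.
Augment Well→v2→v3→v5→Ref: bottleneck 7, flow now 16.
No augmenting path remains; maximum flow = 16.
In the residual graph, reachable from Well: {Well, v1, v2, v3, v4, v5}.
Min-cut edges: v3→Ref (2), v4→Ref (5), v5→Ref (9); capacity 2 + 5 + 9 = 16.
Cut capacity 17 exceeds the max flow 16, so it is not minimum.

No — its capacity is 17, but the minimum cut has capacity 16.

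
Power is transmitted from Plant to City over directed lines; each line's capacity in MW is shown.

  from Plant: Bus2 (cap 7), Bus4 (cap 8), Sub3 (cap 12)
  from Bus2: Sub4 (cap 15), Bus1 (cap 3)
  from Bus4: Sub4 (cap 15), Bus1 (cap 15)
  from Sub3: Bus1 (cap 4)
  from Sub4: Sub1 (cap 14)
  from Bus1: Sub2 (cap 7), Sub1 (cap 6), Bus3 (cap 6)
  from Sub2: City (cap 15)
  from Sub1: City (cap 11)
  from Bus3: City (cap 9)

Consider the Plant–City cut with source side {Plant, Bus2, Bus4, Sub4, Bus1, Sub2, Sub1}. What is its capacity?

44

Edges leaving {Plant, Bus2, Bus4, Sub4, Bus1, Sub2, Sub1}: Plant→Sub3 (12), Bus1→Bus3 (6), Sub2→City (15), Sub1→City (11).
Cut capacity = 12 + 6 + 15 + 11 = 44.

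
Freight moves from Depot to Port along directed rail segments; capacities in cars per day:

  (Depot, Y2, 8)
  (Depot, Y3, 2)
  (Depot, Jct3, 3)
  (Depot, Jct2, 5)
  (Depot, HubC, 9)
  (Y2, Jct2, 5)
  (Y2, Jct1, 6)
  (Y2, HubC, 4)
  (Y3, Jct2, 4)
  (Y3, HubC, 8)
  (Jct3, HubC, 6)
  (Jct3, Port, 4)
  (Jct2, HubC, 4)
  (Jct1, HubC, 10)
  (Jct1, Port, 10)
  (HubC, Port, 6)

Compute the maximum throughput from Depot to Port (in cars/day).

Augment Depot→Jct3→Port: bottleneck 3, flow now 3.
Augment Depot→HubC→Port: bottleneck 6, flow now 9.
Augment Depot→Y2→Jct1→Port: bottleneck 6, flow now 15.
No augmenting path remains; maximum flow = 15.
In the residual graph, reachable from Depot: {Depot, Y2, Y3, Jct2, HubC}.
Min-cut edges: Depot→Jct3 (3), Y2→Jct1 (6), HubC→Port (6); capacity 3 + 6 + 6 = 15.
This cut is saturated, so no flow can exceed 15.

15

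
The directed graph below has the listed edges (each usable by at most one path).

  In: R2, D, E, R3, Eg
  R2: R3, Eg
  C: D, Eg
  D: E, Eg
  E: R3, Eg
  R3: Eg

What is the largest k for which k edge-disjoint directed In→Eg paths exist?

Assign every edge capacity 1; by Menger, the answer equals the max flow.
Path In→Eg (+1); total 1.
Path In→R2→Eg (+1); total 2.
Path In→D→Eg (+1); total 3.
Path In→E→Eg (+1); total 4.
Path In→R3→Eg (+1); total 5.
No residual In→Eg path; max flow = 5.
Certifying cut of size 5: {In→D, In→E, In→Eg, In→R2, In→R3}.

5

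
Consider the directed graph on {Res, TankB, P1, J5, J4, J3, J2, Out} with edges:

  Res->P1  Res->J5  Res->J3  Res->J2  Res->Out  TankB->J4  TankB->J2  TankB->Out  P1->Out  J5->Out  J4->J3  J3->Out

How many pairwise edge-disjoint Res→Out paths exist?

4

Assign every edge capacity 1; by Menger, the answer equals the max flow.
Path Res→Out (+1); total 1.
Path Res→P1→Out (+1); total 2.
Path Res→J5→Out (+1); total 3.
Path Res→J3→Out (+1); total 4.
No residual Res→Out path; max flow = 4.
Certifying cut of size 4: {Res→J3, Res→J5, Res→Out, Res→P1}.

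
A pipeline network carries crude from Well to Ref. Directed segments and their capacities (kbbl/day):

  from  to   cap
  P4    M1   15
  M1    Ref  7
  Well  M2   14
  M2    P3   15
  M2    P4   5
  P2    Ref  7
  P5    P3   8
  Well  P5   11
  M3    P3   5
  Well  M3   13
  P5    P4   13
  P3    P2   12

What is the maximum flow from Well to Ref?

Augment Well→M3→P3→P2→Ref: bottleneck 5, flow now 5.
Augment Well→M2→P3→P2→Ref: bottleneck 2, flow now 7.
Augment Well→M2→P4→M1→Ref: bottleneck 5, flow now 12.
Augment Well→P5→P4→M1→Ref: bottleneck 2, flow now 14.
No augmenting path remains; maximum flow = 14.
In the residual graph, reachable from Well: {Well, M3, M2, P5, P3, P4, M1, P2}.
Min-cut edges: M1→Ref (7), P2→Ref (7); capacity 7 + 7 = 14.
This cut is saturated, so no flow can exceed 14.

14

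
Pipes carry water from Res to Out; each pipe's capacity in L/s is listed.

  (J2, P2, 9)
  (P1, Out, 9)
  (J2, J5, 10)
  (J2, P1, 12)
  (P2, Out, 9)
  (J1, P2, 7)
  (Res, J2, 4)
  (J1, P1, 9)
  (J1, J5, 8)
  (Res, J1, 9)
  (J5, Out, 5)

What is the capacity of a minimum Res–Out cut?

13

Augment Res→J1→J5→Out: bottleneck 5, flow now 5.
Augment Res→J1→P1→Out: bottleneck 4, flow now 9.
Augment Res→J2→P1→Out: bottleneck 4, flow now 13.
No augmenting path remains; maximum flow = 13.
By max-flow min-cut, the minimum cut capacity equals the max flow.
In the residual graph, reachable from Res: {Res}.
Min-cut edges: Res→J1 (9), Res→J2 (4); capacity 9 + 4 = 13.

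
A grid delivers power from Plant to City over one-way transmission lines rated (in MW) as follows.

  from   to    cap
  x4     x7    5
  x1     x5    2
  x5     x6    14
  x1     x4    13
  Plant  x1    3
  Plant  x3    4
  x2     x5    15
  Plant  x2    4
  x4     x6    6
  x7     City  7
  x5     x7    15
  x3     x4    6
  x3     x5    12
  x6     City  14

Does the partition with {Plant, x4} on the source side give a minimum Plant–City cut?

No — its capacity is 22, but the minimum cut has capacity 11.

Given cut capacity: 3 + 4 + 4 + 6 + 5 = 22.
Augment Plant→x1→x4→x6→City: bottleneck 3, flow now 3.
Augment Plant→x2→x5→x6→City: bottleneck 4, flow now 7.
Augment Plant→x3→x4→x6→City: bottleneck 3, flow now 10.
Augment Plant→x3→x4→x7→City: bottleneck 1, flow now 11.
No augmenting path remains; maximum flow = 11.
In the residual graph, reachable from Plant: {Plant}.
Min-cut edges: Plant→x1 (3), Plant→x2 (4), Plant→x3 (4); capacity 3 + 4 + 4 = 11.
Cut capacity 22 exceeds the max flow 11, so it is not minimum.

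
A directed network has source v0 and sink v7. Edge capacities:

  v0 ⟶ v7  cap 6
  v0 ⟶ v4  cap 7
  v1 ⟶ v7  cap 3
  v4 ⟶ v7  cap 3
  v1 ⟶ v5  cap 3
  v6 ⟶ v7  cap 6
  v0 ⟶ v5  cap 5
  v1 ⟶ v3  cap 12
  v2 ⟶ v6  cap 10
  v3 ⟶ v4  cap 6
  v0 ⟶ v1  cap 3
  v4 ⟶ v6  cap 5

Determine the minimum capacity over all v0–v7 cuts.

16

Augment v0→v7: bottleneck 6, flow now 6.
Augment v0→v1→v7: bottleneck 3, flow now 9.
Augment v0→v4→v7: bottleneck 3, flow now 12.
Augment v0→v4→v6→v7: bottleneck 4, flow now 16.
No augmenting path remains; maximum flow = 16.
By max-flow min-cut, the minimum cut capacity equals the max flow.
In the residual graph, reachable from v0: {v0, v5}.
Min-cut edges: v0→v1 (3), v0→v4 (7), v0→v7 (6); capacity 3 + 7 + 6 = 16.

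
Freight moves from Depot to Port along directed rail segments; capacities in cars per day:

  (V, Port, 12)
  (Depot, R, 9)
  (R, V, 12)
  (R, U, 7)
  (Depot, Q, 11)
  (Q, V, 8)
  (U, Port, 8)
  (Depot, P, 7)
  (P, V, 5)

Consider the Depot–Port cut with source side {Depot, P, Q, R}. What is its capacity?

Edges leaving {Depot, P, Q, R}: P→V (5), Q→V (8), R→U (7), R→V (12).
Cut capacity = 5 + 8 + 7 + 12 = 32.

32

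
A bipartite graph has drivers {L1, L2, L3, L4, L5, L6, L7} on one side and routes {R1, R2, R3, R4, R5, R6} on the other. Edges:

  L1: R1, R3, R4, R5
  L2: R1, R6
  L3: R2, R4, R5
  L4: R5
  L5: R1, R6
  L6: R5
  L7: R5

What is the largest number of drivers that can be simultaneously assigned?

5

Unit-capacity flow: source→left, listed edges, right→sink; max matching = max flow.
Augmenting path L1→R1 (+1); matched 1.
Augmenting path L2→R6 (+1); matched 2.
Augmenting path L3→R2 (+1); matched 3.
Augmenting path L4→R5 (+1); matched 4.
Augmenting path L5→R1→L1→R3 (+1); matched 5.
No augmenting path remains; maximum matching = 5.
König certificate: {L1, L2, L3, L5, R5} is a vertex cover of size 5 (every listed pair touches it), so no matching can be larger.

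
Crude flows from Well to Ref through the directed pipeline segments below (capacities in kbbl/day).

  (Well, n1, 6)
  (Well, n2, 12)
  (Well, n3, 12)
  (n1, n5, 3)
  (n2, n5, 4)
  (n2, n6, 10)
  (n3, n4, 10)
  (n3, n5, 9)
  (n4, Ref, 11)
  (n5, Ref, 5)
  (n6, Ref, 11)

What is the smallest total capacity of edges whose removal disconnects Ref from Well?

Augment Well→n1→n5→Ref: bottleneck 3, flow now 3.
Augment Well→n2→n5→Ref: bottleneck 2, flow now 5.
Augment Well→n2→n6→Ref: bottleneck 10, flow now 15.
Augment Well→n3→n4→Ref: bottleneck 10, flow now 25.
No augmenting path remains; maximum flow = 25.
By max-flow min-cut, the minimum cut capacity equals the max flow.
In the residual graph, reachable from Well: {Well, n1, n2, n3, n5}.
Min-cut edges: n2→n6 (10), n3→n4 (10), n5→Ref (5); capacity 10 + 10 + 5 = 25.

25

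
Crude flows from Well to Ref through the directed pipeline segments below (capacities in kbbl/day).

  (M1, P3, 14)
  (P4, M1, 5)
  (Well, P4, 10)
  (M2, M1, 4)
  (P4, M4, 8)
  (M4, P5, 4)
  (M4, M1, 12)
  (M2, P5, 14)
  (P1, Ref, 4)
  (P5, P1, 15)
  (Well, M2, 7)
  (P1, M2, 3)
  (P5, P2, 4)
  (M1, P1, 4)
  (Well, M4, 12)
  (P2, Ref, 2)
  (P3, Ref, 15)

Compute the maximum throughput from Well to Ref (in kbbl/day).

Augment Well→P4→M1→P3→Ref: bottleneck 5, flow now 5.
Augment Well→M2→M1→P3→Ref: bottleneck 4, flow now 9.
Augment Well→M2→P5→P1→Ref: bottleneck 3, flow now 12.
Augment Well→M4→M1→P3→Ref: bottleneck 5, flow now 17.
Augment Well→M4→M1→P1→Ref: bottleneck 1, flow now 18.
Augment Well→M4→P5→P2→Ref: bottleneck 2, flow now 20.
No augmenting path remains; maximum flow = 20.
In the residual graph, reachable from Well: {Well, P4, M2, M4, M1, P5, P1, P2}.
Min-cut edges: M1→P3 (14), P1→Ref (4), P2→Ref (2); capacity 14 + 4 + 2 = 20.
This cut is saturated, so no flow can exceed 20.

20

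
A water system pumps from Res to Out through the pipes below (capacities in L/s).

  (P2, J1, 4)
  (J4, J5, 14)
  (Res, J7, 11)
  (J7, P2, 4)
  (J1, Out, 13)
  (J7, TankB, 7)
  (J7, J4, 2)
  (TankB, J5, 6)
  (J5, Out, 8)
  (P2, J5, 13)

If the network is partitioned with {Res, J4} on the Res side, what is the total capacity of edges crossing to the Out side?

25

Edges leaving {Res, J4}: Res→J7 (11), J4→J5 (14).
Cut capacity = 11 + 14 = 25.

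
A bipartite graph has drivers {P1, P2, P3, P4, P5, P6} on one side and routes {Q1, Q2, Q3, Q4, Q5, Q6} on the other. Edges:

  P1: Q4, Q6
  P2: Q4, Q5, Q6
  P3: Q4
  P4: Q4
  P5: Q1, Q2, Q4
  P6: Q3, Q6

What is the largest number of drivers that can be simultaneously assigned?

Unit-capacity flow: source→left, listed edges, right→sink; max matching = max flow.
Augmenting path P1→Q4 (+1); matched 1.
Augmenting path P2→Q5 (+1); matched 2.
Augmenting path P5→Q1 (+1); matched 3.
Augmenting path P6→Q3 (+1); matched 4.
Augmenting path P3→Q4→P1→Q6 (+1); matched 5.
No augmenting path remains; maximum matching = 5.
König certificate: {P1, P2, P5, P6, Q4} is a vertex cover of size 5 (every listed pair touches it), so no matching can be larger.

5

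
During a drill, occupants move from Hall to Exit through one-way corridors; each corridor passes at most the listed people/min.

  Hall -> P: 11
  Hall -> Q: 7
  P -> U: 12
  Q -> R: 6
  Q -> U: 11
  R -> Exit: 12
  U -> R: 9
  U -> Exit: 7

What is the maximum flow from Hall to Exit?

18

Augment Hall→P→U→Exit: bottleneck 7, flow now 7.
Augment Hall→Q→R→Exit: bottleneck 6, flow now 13.
Augment Hall→P→U→R→Exit: bottleneck 4, flow now 17.
Augment Hall→Q→U→R→Exit: bottleneck 1, flow now 18.
No augmenting path remains; maximum flow = 18.
In the residual graph, reachable from Hall: {Hall}.
Min-cut edges: Hall→P (11), Hall→Q (7); capacity 11 + 7 = 18.
This cut is saturated, so no flow can exceed 18.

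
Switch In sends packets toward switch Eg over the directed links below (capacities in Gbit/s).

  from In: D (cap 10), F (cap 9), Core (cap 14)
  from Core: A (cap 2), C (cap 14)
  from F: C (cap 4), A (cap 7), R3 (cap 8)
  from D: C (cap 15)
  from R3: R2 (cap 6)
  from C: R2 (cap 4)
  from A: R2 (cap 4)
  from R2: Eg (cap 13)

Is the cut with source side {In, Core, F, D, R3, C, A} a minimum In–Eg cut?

Given cut capacity: 6 + 4 + 4 = 14.
Augment In→Core→C→R2→Eg: bottleneck 4, flow now 4.
Augment In→Core→A→R2→Eg: bottleneck 2, flow now 6.
Augment In→F→R3→R2→Eg: bottleneck 6, flow now 12.
Augment In→F→A→R2→Eg: bottleneck 1, flow now 13.
No augmenting path remains; maximum flow = 13.
In the residual graph, reachable from In: {In, Core, F, D, R3, C, A, R2}.
Min-cut edges: R2→Eg (13); capacity 13 = 13.
Cut capacity 14 exceeds the max flow 13, so it is not minimum.

No — its capacity is 14, but the minimum cut has capacity 13.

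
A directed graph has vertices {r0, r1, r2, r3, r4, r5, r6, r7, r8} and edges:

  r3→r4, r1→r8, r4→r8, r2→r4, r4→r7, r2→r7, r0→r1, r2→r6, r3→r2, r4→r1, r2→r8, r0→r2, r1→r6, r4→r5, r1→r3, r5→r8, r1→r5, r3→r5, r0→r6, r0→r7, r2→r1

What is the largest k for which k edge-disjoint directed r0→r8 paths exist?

2

Assign every edge capacity 1; by Menger, the answer equals the max flow.
Path r0→r1→r8 (+1); total 1.
Path r0→r2→r8 (+1); total 2.
No residual r0→r8 path; max flow = 2.
Certifying cut of size 2: {r0→r1, r0→r2}.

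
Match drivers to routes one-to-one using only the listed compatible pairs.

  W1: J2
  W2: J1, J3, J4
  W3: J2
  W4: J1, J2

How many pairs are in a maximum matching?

Unit-capacity flow: source→left, listed edges, right→sink; max matching = max flow.
Augmenting path W1→J2 (+1); matched 1.
Augmenting path W2→J1 (+1); matched 2.
Augmenting path W4→J1→W2→J3 (+1); matched 3.
No augmenting path remains; maximum matching = 3.
König certificate: {W2, W4, J2} is a vertex cover of size 3 (every listed pair touches it), so no matching can be larger.

3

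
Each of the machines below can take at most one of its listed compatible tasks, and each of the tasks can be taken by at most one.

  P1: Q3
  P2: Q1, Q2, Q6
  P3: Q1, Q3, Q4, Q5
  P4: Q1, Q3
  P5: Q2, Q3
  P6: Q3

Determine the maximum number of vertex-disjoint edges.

5

Unit-capacity flow: source→left, listed edges, right→sink; max matching = max flow.
Augmenting path P1→Q3 (+1); matched 1.
Augmenting path P2→Q1 (+1); matched 2.
Augmenting path P3→Q4 (+1); matched 3.
Augmenting path P5→Q2 (+1); matched 4.
Augmenting path P4→Q1→P2→Q6 (+1); matched 5.
No augmenting path remains; maximum matching = 5.
König certificate: {P2, P3, P4, P5, Q3} is a vertex cover of size 5 (every listed pair touches it), so no matching can be larger.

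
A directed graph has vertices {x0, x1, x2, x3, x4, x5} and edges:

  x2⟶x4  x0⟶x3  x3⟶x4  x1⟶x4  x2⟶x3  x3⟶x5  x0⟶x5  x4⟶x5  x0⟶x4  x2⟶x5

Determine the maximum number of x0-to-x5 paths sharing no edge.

3

Assign every edge capacity 1; by Menger, the answer equals the max flow.
Path x0→x5 (+1); total 1.
Path x0→x3→x5 (+1); total 2.
Path x0→x4→x5 (+1); total 3.
No residual x0→x5 path; max flow = 3.
Certifying cut of size 3: {x0→x3, x0→x4, x0→x5}.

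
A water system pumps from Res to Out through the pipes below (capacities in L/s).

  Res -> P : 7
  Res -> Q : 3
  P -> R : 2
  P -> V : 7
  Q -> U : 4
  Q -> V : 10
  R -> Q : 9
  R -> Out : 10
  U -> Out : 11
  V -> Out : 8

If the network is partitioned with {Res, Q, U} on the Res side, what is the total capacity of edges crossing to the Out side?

28

Edges leaving {Res, Q, U}: Res→P (7), Q→V (10), U→Out (11).
Cut capacity = 7 + 10 + 11 = 28.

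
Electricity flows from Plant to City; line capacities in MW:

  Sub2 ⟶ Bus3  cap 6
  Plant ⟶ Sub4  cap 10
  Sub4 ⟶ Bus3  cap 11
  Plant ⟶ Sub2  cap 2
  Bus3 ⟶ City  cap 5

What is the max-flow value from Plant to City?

Augment Plant→Sub2→Bus3→City: bottleneck 2, flow now 2.
Augment Plant→Sub4→Bus3→City: bottleneck 3, flow now 5.
No augmenting path remains; maximum flow = 5.
In the residual graph, reachable from Plant: {Plant, Sub2, Sub4, Bus3}.
Min-cut edges: Bus3→City (5); capacity 5 = 5.
This cut is saturated, so no flow can exceed 5.

5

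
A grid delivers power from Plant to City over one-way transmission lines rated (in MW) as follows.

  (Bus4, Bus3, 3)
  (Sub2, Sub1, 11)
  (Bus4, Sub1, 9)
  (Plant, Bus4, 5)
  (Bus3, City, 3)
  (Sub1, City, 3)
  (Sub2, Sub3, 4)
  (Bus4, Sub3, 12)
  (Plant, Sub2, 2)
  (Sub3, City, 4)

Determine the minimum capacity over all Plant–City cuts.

Augment Plant→Sub2→Sub3→City: bottleneck 2, flow now 2.
Augment Plant→Bus4→Sub3→City: bottleneck 2, flow now 4.
Augment Plant→Bus4→Sub1→City: bottleneck 3, flow now 7.
No augmenting path remains; maximum flow = 7.
By max-flow min-cut, the minimum cut capacity equals the max flow.
In the residual graph, reachable from Plant: {Plant}.
Min-cut edges: Plant→Sub2 (2), Plant→Bus4 (5); capacity 2 + 5 = 7.

7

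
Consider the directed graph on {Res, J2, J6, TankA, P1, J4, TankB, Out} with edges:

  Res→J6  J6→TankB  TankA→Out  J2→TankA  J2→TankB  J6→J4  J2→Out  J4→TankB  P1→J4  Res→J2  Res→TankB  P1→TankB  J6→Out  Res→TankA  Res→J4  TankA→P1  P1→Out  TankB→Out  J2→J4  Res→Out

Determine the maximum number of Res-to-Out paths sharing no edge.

5

Assign every edge capacity 1; by Menger, the answer equals the max flow.
Path Res→Out (+1); total 1.
Path Res→J2→Out (+1); total 2.
Path Res→J6→Out (+1); total 3.
Path Res→TankA→Out (+1); total 4.
Path Res→TankB→Out (+1); total 5.
No residual Res→Out path; max flow = 5.
Certifying cut of size 5: {Res→J2, Res→J6, Res→Out, Res→TankA, TankB→Out}.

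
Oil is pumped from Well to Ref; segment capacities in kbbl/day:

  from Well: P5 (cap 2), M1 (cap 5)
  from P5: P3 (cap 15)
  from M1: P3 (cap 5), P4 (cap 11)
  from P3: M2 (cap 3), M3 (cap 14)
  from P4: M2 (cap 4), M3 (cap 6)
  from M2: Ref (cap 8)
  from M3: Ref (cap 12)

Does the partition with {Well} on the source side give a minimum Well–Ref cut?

Given cut capacity: 2 + 5 = 7.
Augment Well→P5→P3→M2→Ref: bottleneck 2, flow now 2.
Augment Well→M1→P3→M2→Ref: bottleneck 1, flow now 3.
Augment Well→M1→P3→M3→Ref: bottleneck 4, flow now 7.
No augmenting path remains; maximum flow = 7.
Cut capacity 7 equals the max flow, so it is a minimum cut.

Yes — it is a minimum cut (capacity 7).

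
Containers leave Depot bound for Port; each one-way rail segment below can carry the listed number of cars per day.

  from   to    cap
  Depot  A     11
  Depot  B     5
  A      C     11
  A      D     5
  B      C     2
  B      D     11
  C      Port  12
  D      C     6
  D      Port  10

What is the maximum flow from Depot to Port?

Augment Depot→A→C→Port: bottleneck 11, flow now 11.
Augment Depot→B→C→Port: bottleneck 1, flow now 12.
Augment Depot→B→D→Port: bottleneck 4, flow now 16.
No augmenting path remains; maximum flow = 16.
In the residual graph, reachable from Depot: {Depot}.
Min-cut edges: Depot→A (11), Depot→B (5); capacity 11 + 5 = 16.
This cut is saturated, so no flow can exceed 16.

16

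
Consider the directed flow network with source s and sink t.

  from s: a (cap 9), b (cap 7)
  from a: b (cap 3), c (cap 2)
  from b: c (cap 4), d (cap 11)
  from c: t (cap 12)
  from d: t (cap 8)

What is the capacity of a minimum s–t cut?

12

Augment s→a→c→t: bottleneck 2, flow now 2.
Augment s→b→c→t: bottleneck 4, flow now 6.
Augment s→b→d→t: bottleneck 3, flow now 9.
Augment s→a→b→d→t: bottleneck 3, flow now 12.
No augmenting path remains; maximum flow = 12.
By max-flow min-cut, the minimum cut capacity equals the max flow.
In the residual graph, reachable from s: {s, a}.
Min-cut edges: s→b (7), a→b (3), a→c (2); capacity 7 + 3 + 2 = 12.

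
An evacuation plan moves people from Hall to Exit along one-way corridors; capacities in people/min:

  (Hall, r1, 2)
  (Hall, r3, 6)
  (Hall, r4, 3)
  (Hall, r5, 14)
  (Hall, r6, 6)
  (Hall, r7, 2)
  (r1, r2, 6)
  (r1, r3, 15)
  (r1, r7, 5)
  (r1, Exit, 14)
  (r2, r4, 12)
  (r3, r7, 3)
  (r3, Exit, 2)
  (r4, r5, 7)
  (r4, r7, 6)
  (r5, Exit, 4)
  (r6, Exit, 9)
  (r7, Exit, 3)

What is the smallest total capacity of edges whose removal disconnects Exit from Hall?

Augment Hall→r1→Exit: bottleneck 2, flow now 2.
Augment Hall→r3→Exit: bottleneck 2, flow now 4.
Augment Hall→r5→Exit: bottleneck 4, flow now 8.
Augment Hall→r6→Exit: bottleneck 6, flow now 14.
Augment Hall→r7→Exit: bottleneck 2, flow now 16.
Augment Hall→r3→r7→Exit: bottleneck 1, flow now 17.
No augmenting path remains; maximum flow = 17.
By max-flow min-cut, the minimum cut capacity equals the max flow.
In the residual graph, reachable from Hall: {Hall, r3, r4, r5, r7}.
Min-cut edges: Hall→r1 (2), Hall→r6 (6), r3→Exit (2), r5→Exit (4), r7→Exit (3); capacity 2 + 6 + 2 + 4 + 3 = 17.

17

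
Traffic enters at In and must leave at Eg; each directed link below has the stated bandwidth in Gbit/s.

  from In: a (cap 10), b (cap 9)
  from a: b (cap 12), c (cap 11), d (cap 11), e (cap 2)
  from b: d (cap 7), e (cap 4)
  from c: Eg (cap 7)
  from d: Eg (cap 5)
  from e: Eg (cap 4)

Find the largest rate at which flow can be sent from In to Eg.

16

Augment In→a→c→Eg: bottleneck 7, flow now 7.
Augment In→a→d→Eg: bottleneck 3, flow now 10.
Augment In→b→d→Eg: bottleneck 2, flow now 12.
Augment In→b→e→Eg: bottleneck 4, flow now 16.
No augmenting path remains; maximum flow = 16.
In the residual graph, reachable from In: {In, a, b, c, d, e}.
Min-cut edges: c→Eg (7), d→Eg (5), e→Eg (4); capacity 7 + 5 + 4 = 16.
This cut is saturated, so no flow can exceed 16.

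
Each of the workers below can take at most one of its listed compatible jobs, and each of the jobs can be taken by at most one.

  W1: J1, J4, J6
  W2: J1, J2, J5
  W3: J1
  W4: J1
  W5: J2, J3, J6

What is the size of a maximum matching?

Unit-capacity flow: source→left, listed edges, right→sink; max matching = max flow.
Augmenting path W1→J1 (+1); matched 1.
Augmenting path W2→J2 (+1); matched 2.
Augmenting path W5→J3 (+1); matched 3.
Augmenting path W3→J1→W1→J4 (+1); matched 4.
No augmenting path remains; maximum matching = 4.
König certificate: {W1, W2, W5, J1} is a vertex cover of size 4 (every listed pair touches it), so no matching can be larger.

4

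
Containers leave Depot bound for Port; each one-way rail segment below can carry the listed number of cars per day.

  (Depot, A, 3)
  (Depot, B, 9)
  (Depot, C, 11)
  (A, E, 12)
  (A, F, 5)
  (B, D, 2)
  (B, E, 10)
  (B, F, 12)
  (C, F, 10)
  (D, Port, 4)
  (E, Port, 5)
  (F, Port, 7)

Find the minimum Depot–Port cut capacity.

14

Augment Depot→A→E→Port: bottleneck 3, flow now 3.
Augment Depot→B→D→Port: bottleneck 2, flow now 5.
Augment Depot→B→E→Port: bottleneck 2, flow now 7.
Augment Depot→B→F→Port: bottleneck 5, flow now 12.
Augment Depot→C→F→Port: bottleneck 2, flow now 14.
No augmenting path remains; maximum flow = 14.
By max-flow min-cut, the minimum cut capacity equals the max flow.
In the residual graph, reachable from Depot: {Depot, A, B, C, E, F}.
Min-cut edges: B→D (2), E→Port (5), F→Port (7); capacity 2 + 5 + 7 = 14.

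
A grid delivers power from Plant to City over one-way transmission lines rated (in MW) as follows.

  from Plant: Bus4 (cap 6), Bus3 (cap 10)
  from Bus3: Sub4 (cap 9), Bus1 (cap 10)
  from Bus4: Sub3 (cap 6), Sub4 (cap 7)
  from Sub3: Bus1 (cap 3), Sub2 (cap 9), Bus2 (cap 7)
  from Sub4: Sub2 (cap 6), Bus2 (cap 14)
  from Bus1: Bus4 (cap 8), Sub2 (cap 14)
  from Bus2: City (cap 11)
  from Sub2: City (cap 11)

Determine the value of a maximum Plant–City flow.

Augment Plant→Bus3→Sub4→Bus2→City: bottleneck 9, flow now 9.
Augment Plant→Bus3→Bus1→Sub2→City: bottleneck 1, flow now 10.
Augment Plant→Bus4→Sub3→Bus2→City: bottleneck 2, flow now 12.
Augment Plant→Bus4→Sub3→Sub2→City: bottleneck 4, flow now 16.
No augmenting path remains; maximum flow = 16.
In the residual graph, reachable from Plant: {Plant}.
Min-cut edges: Plant→Bus3 (10), Plant→Bus4 (6); capacity 10 + 6 = 16.
This cut is saturated, so no flow can exceed 16.

16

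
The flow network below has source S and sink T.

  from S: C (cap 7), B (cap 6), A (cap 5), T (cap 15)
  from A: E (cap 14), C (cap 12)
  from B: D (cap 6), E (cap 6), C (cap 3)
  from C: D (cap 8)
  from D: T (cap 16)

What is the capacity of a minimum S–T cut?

Augment S→T: bottleneck 15, flow now 15.
Augment S→B→D→T: bottleneck 6, flow now 21.
Augment S→C→D→T: bottleneck 7, flow now 28.
Augment S→A→C→D→T: bottleneck 1, flow now 29.
No augmenting path remains; maximum flow = 29.
By max-flow min-cut, the minimum cut capacity equals the max flow.
In the residual graph, reachable from S: {S, A, C, E}.
Min-cut edges: S→B (6), S→T (15), C→D (8); capacity 6 + 15 + 8 = 29.

29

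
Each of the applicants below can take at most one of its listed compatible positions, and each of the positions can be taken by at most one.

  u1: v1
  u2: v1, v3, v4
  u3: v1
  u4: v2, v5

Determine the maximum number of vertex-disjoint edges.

Unit-capacity flow: source→left, listed edges, right→sink; max matching = max flow.
Augmenting path u1→v1 (+1); matched 1.
Augmenting path u2→v3 (+1); matched 2.
Augmenting path u4→v2 (+1); matched 3.
No augmenting path remains; maximum matching = 3.
König certificate: {u2, u4, v1} is a vertex cover of size 3 (every listed pair touches it), so no matching can be larger.

3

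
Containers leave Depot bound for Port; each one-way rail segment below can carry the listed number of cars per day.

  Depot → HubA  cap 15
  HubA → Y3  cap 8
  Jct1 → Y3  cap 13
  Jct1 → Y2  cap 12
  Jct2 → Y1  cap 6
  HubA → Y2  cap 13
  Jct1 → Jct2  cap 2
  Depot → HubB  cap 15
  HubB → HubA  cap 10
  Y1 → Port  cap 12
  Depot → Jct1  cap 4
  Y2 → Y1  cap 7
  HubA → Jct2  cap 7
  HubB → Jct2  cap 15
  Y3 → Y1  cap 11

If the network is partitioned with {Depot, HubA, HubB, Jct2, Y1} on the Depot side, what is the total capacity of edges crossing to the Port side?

Edges leaving {Depot, HubA, HubB, Jct2, Y1}: Depot→Jct1 (4), HubA→Y3 (8), HubA→Y2 (13), Y1→Port (12).
Cut capacity = 4 + 8 + 13 + 12 = 37.

37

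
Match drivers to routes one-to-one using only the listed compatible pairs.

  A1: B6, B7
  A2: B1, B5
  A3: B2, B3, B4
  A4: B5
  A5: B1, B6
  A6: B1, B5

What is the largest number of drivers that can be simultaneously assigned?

Unit-capacity flow: source→left, listed edges, right→sink; max matching = max flow.
Augmenting path A1→B6 (+1); matched 1.
Augmenting path A2→B1 (+1); matched 2.
Augmenting path A3→B2 (+1); matched 3.
Augmenting path A4→B5 (+1); matched 4.
Augmenting path A5→B6→A1→B7 (+1); matched 5.
No augmenting path remains; maximum matching = 5.
König certificate: {A1, A3, A5, B1, B5} is a vertex cover of size 5 (every listed pair touches it), so no matching can be larger.

5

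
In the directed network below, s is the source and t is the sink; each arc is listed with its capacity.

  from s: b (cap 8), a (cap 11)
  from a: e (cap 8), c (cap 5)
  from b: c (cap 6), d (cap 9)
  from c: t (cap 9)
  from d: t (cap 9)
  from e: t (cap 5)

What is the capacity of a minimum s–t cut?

Augment s→a→c→t: bottleneck 5, flow now 5.
Augment s→a→e→t: bottleneck 5, flow now 10.
Augment s→b→c→t: bottleneck 4, flow now 14.
Augment s→b→d→t: bottleneck 4, flow now 18.
No augmenting path remains; maximum flow = 18.
By max-flow min-cut, the minimum cut capacity equals the max flow.
In the residual graph, reachable from s: {s, a, e}.
Min-cut edges: s→b (8), a→c (5), e→t (5); capacity 8 + 5 + 5 = 18.

18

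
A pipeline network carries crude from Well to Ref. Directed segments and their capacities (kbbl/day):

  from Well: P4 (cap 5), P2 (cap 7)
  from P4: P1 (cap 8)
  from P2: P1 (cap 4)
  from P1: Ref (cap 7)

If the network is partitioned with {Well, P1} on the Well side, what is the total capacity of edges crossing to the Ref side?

19

Edges leaving {Well, P1}: Well→P4 (5), Well→P2 (7), P1→Ref (7).
Cut capacity = 5 + 7 + 7 = 19.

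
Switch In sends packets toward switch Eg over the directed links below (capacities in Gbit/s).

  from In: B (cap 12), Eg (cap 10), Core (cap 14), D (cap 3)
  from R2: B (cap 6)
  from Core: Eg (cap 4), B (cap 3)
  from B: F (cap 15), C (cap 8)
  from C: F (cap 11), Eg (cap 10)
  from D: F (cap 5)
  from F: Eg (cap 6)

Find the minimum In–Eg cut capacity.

Augment In→Eg: bottleneck 10, flow now 10.
Augment In→Core→Eg: bottleneck 4, flow now 14.
Augment In→B→C→Eg: bottleneck 8, flow now 22.
Augment In→B→F→Eg: bottleneck 4, flow now 26.
Augment In→D→F→Eg: bottleneck 2, flow now 28.
No augmenting path remains; maximum flow = 28.
By max-flow min-cut, the minimum cut capacity equals the max flow.
In the residual graph, reachable from In: {In, Core, B, D, F}.
Min-cut edges: In→Eg (10), Core→Eg (4), B→C (8), F→Eg (6); capacity 10 + 4 + 8 + 6 = 28.

28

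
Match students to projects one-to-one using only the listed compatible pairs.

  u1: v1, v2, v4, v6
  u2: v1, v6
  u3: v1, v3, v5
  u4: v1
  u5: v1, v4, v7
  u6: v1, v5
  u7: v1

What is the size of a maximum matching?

Unit-capacity flow: source→left, listed edges, right→sink; max matching = max flow.
Augmenting path u1→v1 (+1); matched 1.
Augmenting path u2→v6 (+1); matched 2.
Augmenting path u3→v3 (+1); matched 3.
Augmenting path u5→v4 (+1); matched 4.
Augmenting path u6→v5 (+1); matched 5.
Augmenting path u4→v1→u1→v2 (+1); matched 6.
No augmenting path remains; maximum matching = 6.
König certificate: {u1, u2, u3, u5, u6, v1} is a vertex cover of size 6 (every listed pair touches it), so no matching can be larger.

6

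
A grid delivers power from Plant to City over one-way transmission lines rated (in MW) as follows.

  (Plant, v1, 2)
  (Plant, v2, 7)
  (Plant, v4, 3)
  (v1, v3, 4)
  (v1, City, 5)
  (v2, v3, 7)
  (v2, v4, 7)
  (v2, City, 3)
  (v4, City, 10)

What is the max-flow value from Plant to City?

Augment Plant→v1→City: bottleneck 2, flow now 2.
Augment Plant→v2→City: bottleneck 3, flow now 5.
Augment Plant→v4→City: bottleneck 3, flow now 8.
Augment Plant→v2→v4→City: bottleneck 4, flow now 12.
No augmenting path remains; maximum flow = 12.
In the residual graph, reachable from Plant: {Plant}.
Min-cut edges: Plant→v1 (2), Plant→v2 (7), Plant→v4 (3); capacity 2 + 7 + 3 = 12.
This cut is saturated, so no flow can exceed 12.

12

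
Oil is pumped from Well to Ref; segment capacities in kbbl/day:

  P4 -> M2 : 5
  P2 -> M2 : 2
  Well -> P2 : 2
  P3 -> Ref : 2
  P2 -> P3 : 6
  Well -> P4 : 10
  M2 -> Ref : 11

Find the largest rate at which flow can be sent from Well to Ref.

Augment Well→P2→M2→Ref: bottleneck 2, flow now 2.
Augment Well→P4→M2→Ref: bottleneck 5, flow now 7.
No augmenting path remains; maximum flow = 7.
In the residual graph, reachable from Well: {Well, P4}.
Min-cut edges: Well→P2 (2), P4→M2 (5); capacity 2 + 5 = 7.
This cut is saturated, so no flow can exceed 7.

7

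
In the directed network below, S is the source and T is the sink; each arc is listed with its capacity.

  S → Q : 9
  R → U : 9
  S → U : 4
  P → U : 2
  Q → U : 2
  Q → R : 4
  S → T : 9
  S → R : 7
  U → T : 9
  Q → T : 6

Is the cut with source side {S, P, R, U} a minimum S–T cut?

Given cut capacity: 9 + 9 + 9 = 27.
Augment S→T: bottleneck 9, flow now 9.
Augment S→Q→T: bottleneck 6, flow now 15.
Augment S→U→T: bottleneck 4, flow now 19.
Augment S→Q→U→T: bottleneck 2, flow now 21.
Augment S→R→U→T: bottleneck 3, flow now 24.
No augmenting path remains; maximum flow = 24.
In the residual graph, reachable from S: {S, Q, R, U}.
Min-cut edges: S→T (9), Q→T (6), U→T (9); capacity 9 + 6 + 9 = 24.
Cut capacity 27 exceeds the max flow 24, so it is not minimum.

No — its capacity is 27, but the minimum cut has capacity 24.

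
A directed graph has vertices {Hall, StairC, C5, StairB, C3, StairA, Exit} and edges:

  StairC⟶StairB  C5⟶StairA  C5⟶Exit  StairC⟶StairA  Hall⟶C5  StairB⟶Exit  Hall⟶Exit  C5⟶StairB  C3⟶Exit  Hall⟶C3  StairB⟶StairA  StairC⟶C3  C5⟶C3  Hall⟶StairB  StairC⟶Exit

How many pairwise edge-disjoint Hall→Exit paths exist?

Assign every edge capacity 1; by Menger, the answer equals the max flow.
Path Hall→Exit (+1); total 1.
Path Hall→C5→Exit (+1); total 2.
Path Hall→StairB→Exit (+1); total 3.
Path Hall→C3→Exit (+1); total 4.
No residual Hall→Exit path; max flow = 4.
Certifying cut of size 4: {Hall→C3, Hall→C5, Hall→Exit, Hall→StairB}.

4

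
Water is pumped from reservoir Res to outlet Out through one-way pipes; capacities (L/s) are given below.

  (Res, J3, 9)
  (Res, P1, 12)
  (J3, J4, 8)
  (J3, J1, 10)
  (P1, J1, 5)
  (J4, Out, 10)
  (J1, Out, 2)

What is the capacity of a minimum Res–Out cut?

10

Augment Res→J3→J4→Out: bottleneck 8, flow now 8.
Augment Res→J3→J1→Out: bottleneck 1, flow now 9.
Augment Res→P1→J1→Out: bottleneck 1, flow now 10.
No augmenting path remains; maximum flow = 10.
By max-flow min-cut, the minimum cut capacity equals the max flow.
In the residual graph, reachable from Res: {Res, J3, P1, J1}.
Min-cut edges: J3→J4 (8), J1→Out (2); capacity 8 + 2 = 10.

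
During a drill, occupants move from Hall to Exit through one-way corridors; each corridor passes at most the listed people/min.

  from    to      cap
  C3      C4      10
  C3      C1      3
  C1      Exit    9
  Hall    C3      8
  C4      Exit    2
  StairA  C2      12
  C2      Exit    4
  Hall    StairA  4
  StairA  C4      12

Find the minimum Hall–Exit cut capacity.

9

Augment Hall→C3→C1→Exit: bottleneck 3, flow now 3.
Augment Hall→C3→C4→Exit: bottleneck 2, flow now 5.
Augment Hall→StairA→C2→Exit: bottleneck 4, flow now 9.
No augmenting path remains; maximum flow = 9.
By max-flow min-cut, the minimum cut capacity equals the max flow.
In the residual graph, reachable from Hall: {Hall, C3, C4}.
Min-cut edges: Hall→StairA (4), C3→C1 (3), C4→Exit (2); capacity 4 + 3 + 2 = 9.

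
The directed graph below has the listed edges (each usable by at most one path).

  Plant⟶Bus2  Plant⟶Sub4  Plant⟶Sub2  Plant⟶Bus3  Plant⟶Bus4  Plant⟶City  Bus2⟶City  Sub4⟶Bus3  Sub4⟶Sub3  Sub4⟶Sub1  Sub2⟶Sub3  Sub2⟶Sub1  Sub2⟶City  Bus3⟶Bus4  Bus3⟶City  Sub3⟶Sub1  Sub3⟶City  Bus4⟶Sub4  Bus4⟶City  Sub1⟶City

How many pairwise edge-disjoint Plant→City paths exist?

Assign every edge capacity 1; by Menger, the answer equals the max flow.
Path Plant→City (+1); total 1.
Path Plant→Bus2→City (+1); total 2.
Path Plant→Sub2→City (+1); total 3.
Path Plant→Bus3→City (+1); total 4.
Path Plant→Bus4→City (+1); total 5.
Path Plant→Sub4→Sub3→City (+1); total 6.
No residual Plant→City path; max flow = 6.
Certifying cut of size 6: {Plant→Bus2, Plant→Bus3, Plant→Bus4, Plant→City, Plant→Sub2, Plant→Sub4}.

6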